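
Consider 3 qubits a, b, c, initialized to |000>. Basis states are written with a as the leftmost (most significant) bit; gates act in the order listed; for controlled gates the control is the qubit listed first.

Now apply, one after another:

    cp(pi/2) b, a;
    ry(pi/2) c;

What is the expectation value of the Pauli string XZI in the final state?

The observable XZI averages to 0.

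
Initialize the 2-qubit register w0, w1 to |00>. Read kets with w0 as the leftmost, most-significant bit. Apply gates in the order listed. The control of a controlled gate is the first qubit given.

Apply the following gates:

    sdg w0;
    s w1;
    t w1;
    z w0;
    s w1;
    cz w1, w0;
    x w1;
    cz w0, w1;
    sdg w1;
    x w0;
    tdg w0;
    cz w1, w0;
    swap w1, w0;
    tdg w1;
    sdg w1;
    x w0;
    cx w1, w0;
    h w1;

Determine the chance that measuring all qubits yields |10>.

The probability of measuring |10> is 1/2.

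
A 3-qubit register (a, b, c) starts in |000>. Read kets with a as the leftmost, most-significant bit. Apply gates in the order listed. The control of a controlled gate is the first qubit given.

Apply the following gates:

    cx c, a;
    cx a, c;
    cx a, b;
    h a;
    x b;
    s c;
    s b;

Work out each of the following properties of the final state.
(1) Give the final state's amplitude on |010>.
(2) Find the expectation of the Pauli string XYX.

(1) The amplitude on |010> is sqrt(2)*I/2.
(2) The observable XYX averages to 0.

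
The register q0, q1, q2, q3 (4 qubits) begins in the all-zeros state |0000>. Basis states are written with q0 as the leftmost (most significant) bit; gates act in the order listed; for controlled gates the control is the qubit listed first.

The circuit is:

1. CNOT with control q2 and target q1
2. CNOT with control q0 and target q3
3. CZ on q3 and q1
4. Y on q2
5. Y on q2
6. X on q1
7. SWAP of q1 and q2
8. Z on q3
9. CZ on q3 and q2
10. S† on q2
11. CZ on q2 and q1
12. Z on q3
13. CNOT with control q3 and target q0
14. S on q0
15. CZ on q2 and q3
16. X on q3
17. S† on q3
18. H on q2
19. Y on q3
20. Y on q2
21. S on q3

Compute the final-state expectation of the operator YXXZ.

In the final state, YXXZ has expectation 0.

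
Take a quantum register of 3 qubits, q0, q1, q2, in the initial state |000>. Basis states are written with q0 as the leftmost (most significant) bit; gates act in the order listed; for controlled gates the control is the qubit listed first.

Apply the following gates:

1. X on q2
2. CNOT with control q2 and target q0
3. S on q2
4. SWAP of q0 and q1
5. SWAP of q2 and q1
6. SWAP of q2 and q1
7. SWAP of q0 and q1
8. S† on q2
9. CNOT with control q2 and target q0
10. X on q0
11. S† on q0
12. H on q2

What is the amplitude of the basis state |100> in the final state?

The final state's coefficient on |100> equals -sqrt(2)*I/2. Key observation: gates 2-9 undo each other exactly, leaving only the rest of the circuit to track.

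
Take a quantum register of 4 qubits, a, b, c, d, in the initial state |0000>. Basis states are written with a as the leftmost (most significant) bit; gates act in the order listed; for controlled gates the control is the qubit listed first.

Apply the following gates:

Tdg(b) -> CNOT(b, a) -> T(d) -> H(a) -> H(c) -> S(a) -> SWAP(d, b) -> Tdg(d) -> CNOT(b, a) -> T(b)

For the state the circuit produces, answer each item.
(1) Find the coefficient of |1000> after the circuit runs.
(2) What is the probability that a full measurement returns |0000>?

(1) The final state's coefficient on |1000> equals I/2.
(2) A full measurement returns |0000> with probability 1/4.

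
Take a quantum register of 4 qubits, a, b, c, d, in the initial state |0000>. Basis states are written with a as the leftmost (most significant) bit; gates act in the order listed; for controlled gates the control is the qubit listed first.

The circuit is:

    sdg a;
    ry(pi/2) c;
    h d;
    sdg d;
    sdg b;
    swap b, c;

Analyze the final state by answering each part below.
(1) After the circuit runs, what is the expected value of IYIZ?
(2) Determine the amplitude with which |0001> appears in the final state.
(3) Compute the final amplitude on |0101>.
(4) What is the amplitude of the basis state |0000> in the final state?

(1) The expectation value of IYIZ is 0.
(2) The amplitude on |0001> is -I/2.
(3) The amplitude on |0101> is -I/2.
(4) The amplitude on |0000> is 1/2.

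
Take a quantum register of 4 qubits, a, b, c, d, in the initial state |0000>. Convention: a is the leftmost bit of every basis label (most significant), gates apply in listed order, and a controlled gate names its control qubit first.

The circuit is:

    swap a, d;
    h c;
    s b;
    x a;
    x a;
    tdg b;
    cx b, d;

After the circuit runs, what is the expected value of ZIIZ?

The observable ZIIZ averages to 1. Key observation: the block from step 4 through step 5 cancels to the identity and can be dropped.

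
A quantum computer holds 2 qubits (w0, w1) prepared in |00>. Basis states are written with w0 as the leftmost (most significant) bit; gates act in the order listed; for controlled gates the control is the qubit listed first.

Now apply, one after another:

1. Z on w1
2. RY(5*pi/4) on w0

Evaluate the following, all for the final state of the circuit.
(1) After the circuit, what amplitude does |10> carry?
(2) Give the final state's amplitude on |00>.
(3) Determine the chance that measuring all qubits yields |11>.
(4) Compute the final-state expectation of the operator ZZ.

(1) |10> carries amplitude sqrt(sqrt(2) + 2)/2 in the final state.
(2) The amplitude on |00> is -sqrt(2 - sqrt(2))/2.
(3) Outcome |11> occurs with probability 0.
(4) In the final state, ZZ has expectation -sqrt(2)/2.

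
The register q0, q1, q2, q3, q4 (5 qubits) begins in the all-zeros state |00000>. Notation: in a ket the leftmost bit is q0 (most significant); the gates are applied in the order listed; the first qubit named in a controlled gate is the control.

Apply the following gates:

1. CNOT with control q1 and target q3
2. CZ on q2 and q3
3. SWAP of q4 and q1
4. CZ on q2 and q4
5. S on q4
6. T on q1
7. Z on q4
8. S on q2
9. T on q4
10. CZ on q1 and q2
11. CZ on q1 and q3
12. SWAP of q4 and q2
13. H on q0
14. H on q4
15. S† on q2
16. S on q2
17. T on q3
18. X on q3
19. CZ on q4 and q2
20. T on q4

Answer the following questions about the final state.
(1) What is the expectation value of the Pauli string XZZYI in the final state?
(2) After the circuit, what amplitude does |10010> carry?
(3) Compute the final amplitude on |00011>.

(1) In the final state, XZZYI has expectation 0.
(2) The amplitude on |10010> is 1/2.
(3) |00011> carries amplitude exp(I*pi/4)/2 in the final state.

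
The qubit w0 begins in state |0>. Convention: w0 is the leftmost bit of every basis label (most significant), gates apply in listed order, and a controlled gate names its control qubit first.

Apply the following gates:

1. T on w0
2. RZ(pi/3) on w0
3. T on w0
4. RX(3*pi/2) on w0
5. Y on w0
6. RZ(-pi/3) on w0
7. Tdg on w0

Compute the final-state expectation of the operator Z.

In the final state, Z has expectation 0.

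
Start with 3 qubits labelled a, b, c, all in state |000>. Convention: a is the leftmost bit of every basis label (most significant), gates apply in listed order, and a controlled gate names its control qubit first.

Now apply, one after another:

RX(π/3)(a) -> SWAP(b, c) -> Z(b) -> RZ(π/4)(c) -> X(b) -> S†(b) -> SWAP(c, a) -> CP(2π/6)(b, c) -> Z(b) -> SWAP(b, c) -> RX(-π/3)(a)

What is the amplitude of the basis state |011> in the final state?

The final state's coefficient on |011> equals sqrt(3)*exp(5*I*pi/24)/4.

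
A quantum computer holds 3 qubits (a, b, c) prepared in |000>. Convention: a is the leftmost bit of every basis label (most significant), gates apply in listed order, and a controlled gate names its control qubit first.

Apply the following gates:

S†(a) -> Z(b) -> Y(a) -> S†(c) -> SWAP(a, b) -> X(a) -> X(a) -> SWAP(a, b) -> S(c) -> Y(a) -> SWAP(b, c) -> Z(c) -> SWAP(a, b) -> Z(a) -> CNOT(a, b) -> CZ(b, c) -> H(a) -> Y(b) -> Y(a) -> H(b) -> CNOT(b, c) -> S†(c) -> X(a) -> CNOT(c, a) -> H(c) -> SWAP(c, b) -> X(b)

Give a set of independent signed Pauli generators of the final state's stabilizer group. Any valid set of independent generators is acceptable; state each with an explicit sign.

The final state is stabilized by the group generated by -XII, +IXZ, +IZY; other independent generating sets are equally valid.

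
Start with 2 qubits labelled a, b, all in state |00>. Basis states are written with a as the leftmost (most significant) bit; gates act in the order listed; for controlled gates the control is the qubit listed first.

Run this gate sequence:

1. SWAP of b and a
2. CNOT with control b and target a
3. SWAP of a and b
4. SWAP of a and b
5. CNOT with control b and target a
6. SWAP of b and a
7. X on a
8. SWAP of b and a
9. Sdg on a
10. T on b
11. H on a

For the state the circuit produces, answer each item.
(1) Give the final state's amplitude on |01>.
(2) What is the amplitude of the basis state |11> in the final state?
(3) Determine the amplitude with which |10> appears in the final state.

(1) |01> carries amplitude sqrt(2)*exp(I*pi/4)/2 in the final state.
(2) The amplitude on |11> is sqrt(2)*exp(I*pi/4)/2.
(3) The amplitude on |10> is 0.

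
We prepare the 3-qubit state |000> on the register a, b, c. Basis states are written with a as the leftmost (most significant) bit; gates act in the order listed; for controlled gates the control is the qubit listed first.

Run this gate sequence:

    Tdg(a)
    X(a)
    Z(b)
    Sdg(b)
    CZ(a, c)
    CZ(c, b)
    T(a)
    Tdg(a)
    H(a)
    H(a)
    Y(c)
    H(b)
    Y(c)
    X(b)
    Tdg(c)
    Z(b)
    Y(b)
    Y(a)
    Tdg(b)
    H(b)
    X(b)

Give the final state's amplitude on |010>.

|010> carries amplitude 1/2 - exp(3*I*pi/4)/2 in the final state. Key observation: gates 9-10 undo each other exactly, leaving only the rest of the circuit to track.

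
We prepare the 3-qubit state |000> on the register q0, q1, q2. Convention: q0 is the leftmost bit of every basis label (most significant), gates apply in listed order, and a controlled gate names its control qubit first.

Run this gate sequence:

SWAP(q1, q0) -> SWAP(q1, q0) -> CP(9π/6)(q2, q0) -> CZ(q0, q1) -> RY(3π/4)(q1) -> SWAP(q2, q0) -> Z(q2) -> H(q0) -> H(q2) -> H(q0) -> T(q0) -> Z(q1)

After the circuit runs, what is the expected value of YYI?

The observable YYI averages to 0. Key observation: the block from step 1 through step 2 cancels to the identity and can be dropped.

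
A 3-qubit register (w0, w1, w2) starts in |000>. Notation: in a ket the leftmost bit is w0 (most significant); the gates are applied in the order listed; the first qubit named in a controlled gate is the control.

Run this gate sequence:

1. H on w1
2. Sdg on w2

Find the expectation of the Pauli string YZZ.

The observable YZZ averages to 0.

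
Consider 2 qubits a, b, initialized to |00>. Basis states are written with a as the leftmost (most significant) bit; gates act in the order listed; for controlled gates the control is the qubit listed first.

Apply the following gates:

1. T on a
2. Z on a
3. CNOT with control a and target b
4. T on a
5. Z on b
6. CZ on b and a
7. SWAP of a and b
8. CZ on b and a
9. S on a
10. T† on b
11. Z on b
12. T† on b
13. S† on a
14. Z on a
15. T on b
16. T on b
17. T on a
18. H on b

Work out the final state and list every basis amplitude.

The final amplitudes are sqrt(2)/2 on |00>, sqrt(2)/2 on |01>, 0 on |10>, 0 on |11>.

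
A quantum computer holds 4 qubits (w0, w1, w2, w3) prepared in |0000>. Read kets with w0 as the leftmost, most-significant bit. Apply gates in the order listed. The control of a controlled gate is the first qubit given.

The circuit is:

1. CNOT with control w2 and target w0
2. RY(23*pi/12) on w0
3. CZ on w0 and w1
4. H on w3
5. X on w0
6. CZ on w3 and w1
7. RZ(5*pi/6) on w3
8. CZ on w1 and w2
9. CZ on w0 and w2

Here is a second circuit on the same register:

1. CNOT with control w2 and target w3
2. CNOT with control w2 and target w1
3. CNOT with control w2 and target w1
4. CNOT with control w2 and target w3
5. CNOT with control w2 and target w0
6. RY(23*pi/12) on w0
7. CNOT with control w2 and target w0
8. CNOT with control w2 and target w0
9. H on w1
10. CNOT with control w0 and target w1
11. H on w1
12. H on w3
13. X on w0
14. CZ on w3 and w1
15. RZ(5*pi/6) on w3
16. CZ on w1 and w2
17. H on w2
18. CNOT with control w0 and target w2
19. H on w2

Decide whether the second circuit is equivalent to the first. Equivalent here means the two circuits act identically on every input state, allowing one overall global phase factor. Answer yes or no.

Yes: on every input state the two circuits agree up to one overall phase factor.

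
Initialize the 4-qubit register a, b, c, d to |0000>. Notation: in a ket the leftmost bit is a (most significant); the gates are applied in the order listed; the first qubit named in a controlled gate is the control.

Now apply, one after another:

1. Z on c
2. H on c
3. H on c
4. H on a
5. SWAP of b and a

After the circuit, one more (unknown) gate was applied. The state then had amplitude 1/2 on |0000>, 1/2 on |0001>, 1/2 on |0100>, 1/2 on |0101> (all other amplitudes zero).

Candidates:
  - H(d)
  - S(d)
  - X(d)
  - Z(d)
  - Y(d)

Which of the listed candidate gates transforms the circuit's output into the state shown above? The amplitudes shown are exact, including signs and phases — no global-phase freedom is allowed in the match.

It was H(d) that produced the state shown. Key observation: steps 2-3 multiply out to the identity, so the circuit reduces to the remaining gates.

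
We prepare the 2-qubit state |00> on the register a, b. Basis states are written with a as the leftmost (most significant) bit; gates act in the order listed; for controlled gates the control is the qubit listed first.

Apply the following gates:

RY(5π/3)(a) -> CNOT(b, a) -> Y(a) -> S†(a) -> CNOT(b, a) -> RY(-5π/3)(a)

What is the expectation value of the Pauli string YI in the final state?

The observable YI averages to -sqrt(3)/2.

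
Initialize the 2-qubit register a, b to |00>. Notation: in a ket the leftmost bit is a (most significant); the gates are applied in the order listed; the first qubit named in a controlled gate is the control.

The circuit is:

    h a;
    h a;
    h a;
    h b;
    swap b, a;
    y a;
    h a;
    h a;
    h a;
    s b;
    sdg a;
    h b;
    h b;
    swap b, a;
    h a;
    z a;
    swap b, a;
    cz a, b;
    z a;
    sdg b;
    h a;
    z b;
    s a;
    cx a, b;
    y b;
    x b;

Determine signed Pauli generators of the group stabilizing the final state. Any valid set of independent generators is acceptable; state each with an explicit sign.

The final state is stabilized by the group generated by -YI, -IX; other independent generating sets are equally valid.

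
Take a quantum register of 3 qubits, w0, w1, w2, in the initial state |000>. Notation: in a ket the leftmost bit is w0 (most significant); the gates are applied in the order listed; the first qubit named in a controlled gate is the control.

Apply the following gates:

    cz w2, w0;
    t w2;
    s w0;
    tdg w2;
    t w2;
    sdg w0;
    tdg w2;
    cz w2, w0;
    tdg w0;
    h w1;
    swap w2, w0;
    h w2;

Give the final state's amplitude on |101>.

The amplitude on |101> is 0.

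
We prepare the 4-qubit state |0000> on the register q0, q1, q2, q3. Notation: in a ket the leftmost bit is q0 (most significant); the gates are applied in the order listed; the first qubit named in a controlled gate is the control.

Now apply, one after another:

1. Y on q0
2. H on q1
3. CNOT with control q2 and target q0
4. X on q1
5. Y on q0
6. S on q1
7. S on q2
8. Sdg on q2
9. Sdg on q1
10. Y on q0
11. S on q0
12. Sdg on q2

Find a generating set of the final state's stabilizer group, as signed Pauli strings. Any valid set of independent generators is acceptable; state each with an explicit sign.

The final state is stabilized by the group generated by +IXII, -ZIII, +IIZI, +IIIZ; other independent generating sets are equally valid. Key observation: the block from step 5 through step 10 cancels to the identity and can be dropped.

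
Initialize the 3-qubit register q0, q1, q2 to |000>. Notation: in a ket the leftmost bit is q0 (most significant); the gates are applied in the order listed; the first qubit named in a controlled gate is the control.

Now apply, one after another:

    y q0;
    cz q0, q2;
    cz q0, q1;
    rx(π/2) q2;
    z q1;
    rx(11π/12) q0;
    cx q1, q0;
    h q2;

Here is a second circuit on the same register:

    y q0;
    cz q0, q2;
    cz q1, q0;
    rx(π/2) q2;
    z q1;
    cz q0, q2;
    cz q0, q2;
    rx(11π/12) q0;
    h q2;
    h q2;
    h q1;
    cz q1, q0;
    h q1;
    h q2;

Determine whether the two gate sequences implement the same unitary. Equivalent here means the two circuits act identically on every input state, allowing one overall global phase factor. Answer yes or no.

No: there is an input state on which the two circuits produce genuinely different outputs (not merely differing by a phase).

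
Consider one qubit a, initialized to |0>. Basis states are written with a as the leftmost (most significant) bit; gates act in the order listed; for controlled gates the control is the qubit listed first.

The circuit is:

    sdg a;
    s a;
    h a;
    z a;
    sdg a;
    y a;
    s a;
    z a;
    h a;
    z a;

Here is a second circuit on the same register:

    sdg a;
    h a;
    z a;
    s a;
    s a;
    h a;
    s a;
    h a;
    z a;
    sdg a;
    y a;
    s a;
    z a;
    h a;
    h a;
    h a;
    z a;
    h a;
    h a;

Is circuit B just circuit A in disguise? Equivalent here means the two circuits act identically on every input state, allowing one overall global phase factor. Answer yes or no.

Yes, they are equivalent — the unitaries differ by at most a global phase.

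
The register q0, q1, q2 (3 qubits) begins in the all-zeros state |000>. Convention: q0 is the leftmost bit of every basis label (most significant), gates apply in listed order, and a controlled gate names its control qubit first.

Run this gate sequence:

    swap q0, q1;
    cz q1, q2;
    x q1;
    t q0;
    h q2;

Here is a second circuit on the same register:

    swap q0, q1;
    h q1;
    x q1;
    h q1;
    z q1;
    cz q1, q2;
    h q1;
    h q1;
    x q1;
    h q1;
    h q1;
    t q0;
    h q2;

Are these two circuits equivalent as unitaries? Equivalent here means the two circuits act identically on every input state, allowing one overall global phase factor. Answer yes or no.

Yes, they are equivalent — the unitaries differ by at most a global phase.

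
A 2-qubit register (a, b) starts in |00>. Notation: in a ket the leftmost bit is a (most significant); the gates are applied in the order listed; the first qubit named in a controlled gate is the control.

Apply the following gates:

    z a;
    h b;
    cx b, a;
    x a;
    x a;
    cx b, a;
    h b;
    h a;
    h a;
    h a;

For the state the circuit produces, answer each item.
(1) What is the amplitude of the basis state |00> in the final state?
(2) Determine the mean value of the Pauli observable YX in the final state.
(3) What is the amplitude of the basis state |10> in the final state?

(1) The final state's coefficient on |00> equals sqrt(2)/2. Key observation: gates 2-7 undo each other exactly, leaving only the rest of the circuit to track.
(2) In the final state, YX has expectation 0.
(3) The final state's coefficient on |10> equals sqrt(2)/2.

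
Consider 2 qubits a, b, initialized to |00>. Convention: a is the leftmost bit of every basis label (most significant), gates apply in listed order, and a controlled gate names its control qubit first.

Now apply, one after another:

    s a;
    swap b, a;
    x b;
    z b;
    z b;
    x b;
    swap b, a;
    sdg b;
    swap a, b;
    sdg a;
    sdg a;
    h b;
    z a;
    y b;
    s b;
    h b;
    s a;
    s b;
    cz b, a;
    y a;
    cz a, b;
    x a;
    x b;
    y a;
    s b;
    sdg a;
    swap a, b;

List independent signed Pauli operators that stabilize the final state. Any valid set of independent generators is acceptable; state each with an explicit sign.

The final state is stabilized by the group generated by +YI, -IZ; other independent generating sets are equally valid. Key observation: steps 2-7 multiply out to the identity, so the circuit reduces to the remaining gates.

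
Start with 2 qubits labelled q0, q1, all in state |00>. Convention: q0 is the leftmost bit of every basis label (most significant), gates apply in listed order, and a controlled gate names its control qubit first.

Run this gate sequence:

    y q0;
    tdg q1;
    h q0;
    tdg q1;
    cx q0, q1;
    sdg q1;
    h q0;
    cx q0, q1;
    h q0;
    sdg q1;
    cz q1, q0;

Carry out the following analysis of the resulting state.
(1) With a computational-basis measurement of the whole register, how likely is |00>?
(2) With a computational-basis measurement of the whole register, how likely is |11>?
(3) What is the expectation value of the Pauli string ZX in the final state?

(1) A full measurement returns |00> with probability 1/4.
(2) A full measurement returns |11> with probability 1/4.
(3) The observable ZX averages to 1.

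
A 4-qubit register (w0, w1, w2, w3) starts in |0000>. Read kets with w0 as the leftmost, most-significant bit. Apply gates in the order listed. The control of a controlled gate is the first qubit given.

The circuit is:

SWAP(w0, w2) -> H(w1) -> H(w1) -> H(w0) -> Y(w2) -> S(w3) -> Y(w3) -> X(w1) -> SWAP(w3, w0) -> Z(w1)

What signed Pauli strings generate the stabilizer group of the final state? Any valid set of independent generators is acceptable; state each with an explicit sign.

The final state is stabilized by the group generated by +IIIX, -ZIII, -IZII, -IIZI; other independent generating sets are equally valid. Key observation: steps 2-3 multiply out to the identity, so the circuit reduces to the remaining gates.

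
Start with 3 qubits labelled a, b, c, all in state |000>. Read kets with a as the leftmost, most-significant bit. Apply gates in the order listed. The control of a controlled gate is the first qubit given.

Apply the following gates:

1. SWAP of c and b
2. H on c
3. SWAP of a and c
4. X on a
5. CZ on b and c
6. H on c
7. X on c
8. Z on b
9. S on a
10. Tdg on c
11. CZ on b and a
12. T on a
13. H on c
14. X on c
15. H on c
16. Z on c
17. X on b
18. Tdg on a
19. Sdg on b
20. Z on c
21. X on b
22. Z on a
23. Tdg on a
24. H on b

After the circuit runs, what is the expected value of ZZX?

The expectation value of ZZX is 0. Key observation: gates 13-16 undo each other exactly, leaving only the rest of the circuit to track.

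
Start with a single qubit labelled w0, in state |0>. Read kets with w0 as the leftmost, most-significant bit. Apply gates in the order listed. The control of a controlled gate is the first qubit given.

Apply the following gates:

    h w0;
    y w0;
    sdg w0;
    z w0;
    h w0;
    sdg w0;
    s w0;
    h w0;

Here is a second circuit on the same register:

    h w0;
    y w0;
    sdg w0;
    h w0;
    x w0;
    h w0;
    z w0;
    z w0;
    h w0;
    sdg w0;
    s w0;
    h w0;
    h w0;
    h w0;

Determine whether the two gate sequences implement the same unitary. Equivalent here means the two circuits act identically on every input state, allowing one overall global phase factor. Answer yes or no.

Yes: on every input state the two circuits agree up to one overall phase factor.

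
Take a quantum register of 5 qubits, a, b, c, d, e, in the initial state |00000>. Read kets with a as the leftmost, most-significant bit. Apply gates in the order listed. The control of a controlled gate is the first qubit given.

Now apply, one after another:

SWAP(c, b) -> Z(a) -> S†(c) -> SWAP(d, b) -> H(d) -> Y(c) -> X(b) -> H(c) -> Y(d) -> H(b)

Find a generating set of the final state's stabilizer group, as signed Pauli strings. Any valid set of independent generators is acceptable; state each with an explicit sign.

One valid set of independent stabilizer generators is -IXIII, -IIXII, -IIIXI, +ZIIII, +IIIIZ (any independent generating set of the same group is equally correct).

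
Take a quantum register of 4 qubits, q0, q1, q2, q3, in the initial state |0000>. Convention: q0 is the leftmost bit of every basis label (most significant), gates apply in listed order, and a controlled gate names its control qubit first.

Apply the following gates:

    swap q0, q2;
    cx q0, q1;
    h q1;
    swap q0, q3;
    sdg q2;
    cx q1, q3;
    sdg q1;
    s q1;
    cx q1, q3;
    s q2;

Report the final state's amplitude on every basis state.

The resulting statevector has amplitude sqrt(2)/2 on |0000>, sqrt(2)/2 on |0100>, and 0 on every other basis state. Key observation: the block from step 5 through step 10 cancels to the identity and can be dropped.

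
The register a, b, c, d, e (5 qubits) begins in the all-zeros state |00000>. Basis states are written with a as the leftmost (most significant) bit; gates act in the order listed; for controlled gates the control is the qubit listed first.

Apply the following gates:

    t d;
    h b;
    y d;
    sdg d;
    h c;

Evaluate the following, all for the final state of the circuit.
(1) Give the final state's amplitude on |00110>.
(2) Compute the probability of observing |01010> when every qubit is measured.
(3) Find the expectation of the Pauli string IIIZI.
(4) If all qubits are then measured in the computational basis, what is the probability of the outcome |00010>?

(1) The amplitude on |00110> is 1/2.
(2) Outcome |01010> occurs with probability 1/4.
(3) In the final state, IIIZI has expectation -1.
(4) Outcome |00010> occurs with probability 1/4.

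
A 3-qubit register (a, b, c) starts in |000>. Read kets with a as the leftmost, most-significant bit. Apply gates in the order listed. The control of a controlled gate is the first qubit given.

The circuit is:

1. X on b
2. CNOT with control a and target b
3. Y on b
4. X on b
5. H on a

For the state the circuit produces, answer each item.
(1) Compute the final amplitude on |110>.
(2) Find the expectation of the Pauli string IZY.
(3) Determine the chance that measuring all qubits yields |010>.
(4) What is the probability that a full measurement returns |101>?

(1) |110> carries amplitude -sqrt(2)*I/2 in the final state.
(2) The expectation value of IZY is 0.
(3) The probability of measuring |010> is 1/2.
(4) The probability of measuring |101> is 0.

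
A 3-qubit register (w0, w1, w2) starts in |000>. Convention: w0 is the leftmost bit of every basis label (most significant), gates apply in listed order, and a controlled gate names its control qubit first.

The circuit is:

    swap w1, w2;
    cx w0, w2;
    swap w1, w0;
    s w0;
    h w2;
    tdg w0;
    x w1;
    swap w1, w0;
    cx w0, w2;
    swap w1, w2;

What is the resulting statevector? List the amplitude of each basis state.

The resulting statevector has amplitude sqrt(2)/2 on |100>, sqrt(2)/2 on |110>, and 0 on every other basis state.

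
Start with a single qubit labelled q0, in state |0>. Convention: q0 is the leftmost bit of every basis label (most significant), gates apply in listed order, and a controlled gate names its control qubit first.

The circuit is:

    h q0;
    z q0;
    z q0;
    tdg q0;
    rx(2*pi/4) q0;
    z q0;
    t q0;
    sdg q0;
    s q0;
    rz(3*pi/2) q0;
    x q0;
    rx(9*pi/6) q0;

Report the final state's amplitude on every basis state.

The final amplitudes are sqrt(2)*(1 - I)*((1 + I)*exp(3*I*pi/4) + I)/4 on |0>, sqrt(2)*I*(-1 + I)/4 on |1>.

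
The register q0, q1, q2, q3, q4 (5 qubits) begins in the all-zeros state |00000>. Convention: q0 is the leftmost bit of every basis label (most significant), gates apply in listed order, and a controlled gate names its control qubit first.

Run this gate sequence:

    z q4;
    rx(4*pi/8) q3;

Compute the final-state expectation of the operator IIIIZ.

The expectation value of IIIIZ is 1.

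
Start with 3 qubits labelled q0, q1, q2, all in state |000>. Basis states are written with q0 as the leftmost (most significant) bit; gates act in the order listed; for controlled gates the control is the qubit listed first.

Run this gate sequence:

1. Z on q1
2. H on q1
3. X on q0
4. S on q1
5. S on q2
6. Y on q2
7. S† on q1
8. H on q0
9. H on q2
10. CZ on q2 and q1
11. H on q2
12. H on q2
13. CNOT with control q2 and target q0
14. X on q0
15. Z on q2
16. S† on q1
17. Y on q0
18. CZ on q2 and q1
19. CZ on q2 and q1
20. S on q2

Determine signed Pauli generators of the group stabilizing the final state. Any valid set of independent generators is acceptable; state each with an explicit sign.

One valid set of independent stabilizer generators is +XII, -IYZ, -IZY (any independent generating set of the same group is equally correct).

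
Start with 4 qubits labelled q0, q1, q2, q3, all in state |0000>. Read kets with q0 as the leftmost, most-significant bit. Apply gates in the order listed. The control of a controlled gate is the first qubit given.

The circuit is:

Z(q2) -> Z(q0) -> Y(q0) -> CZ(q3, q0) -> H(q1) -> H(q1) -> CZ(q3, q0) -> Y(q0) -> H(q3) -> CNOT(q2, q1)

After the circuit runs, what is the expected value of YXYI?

The expectation value of YXYI is 0. Key observation: gates 3-8 undo each other exactly, leaving only the rest of the circuit to track.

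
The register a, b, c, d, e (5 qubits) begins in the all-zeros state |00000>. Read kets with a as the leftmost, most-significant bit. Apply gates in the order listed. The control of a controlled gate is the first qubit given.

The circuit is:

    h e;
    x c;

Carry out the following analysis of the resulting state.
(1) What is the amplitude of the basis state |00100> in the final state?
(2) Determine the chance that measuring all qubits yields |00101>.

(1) The final state's coefficient on |00100> equals sqrt(2)/2.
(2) Outcome |00101> occurs with probability 1/2.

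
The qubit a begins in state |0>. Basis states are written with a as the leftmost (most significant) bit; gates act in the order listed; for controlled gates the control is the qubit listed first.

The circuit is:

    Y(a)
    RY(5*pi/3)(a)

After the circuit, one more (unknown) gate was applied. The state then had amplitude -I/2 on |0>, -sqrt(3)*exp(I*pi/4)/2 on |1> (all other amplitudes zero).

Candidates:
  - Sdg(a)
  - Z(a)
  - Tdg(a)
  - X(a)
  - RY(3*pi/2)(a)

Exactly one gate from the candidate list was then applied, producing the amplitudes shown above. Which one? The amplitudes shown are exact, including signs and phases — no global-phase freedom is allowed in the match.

It was Tdg(a) that produced the state shown.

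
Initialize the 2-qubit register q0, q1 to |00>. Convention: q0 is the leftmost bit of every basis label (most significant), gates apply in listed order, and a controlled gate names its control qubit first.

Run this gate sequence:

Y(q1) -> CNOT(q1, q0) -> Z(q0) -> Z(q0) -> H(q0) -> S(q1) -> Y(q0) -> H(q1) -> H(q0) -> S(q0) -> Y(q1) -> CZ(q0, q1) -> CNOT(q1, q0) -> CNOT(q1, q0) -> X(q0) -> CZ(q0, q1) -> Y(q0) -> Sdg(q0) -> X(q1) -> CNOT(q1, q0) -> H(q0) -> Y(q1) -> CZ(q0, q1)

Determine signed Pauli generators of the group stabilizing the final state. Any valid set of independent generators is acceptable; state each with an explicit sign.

The final state is stabilized by the group generated by -XI, +IX; other independent generating sets are equally valid.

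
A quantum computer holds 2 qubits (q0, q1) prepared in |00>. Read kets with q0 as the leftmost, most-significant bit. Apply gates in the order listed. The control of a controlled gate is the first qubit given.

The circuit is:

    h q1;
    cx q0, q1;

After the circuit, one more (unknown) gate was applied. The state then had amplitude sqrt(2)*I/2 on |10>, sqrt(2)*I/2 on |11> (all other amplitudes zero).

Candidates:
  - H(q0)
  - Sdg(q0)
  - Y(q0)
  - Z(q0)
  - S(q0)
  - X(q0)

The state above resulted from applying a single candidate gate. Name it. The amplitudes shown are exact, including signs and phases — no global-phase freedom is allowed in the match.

It was Y(q0) that produced the state shown.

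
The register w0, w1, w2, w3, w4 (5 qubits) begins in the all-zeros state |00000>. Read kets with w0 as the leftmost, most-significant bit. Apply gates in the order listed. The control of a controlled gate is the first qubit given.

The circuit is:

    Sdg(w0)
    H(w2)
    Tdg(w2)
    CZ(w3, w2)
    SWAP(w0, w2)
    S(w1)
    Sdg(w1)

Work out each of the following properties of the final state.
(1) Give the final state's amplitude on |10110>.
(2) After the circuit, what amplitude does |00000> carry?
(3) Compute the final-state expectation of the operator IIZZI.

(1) The final state's coefficient on |10110> equals 0. Key observation: gates 6-7 undo each other exactly, leaving only the rest of the circuit to track.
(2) The amplitude on |00000> is sqrt(2)/2.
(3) The observable IIZZI averages to 1.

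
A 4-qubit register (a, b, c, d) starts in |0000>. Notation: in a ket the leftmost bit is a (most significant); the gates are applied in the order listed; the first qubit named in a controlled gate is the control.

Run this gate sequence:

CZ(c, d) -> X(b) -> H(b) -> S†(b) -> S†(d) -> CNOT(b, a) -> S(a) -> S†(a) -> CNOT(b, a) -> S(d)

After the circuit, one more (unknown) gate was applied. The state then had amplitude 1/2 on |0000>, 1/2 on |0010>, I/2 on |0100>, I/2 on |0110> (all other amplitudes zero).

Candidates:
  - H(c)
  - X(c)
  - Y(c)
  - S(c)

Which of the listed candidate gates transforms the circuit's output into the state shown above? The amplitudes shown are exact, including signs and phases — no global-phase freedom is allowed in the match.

The unique candidate consistent with the amplitudes is H(c). Key observation: gates 5-10 undo each other exactly, leaving only the rest of the circuit to track.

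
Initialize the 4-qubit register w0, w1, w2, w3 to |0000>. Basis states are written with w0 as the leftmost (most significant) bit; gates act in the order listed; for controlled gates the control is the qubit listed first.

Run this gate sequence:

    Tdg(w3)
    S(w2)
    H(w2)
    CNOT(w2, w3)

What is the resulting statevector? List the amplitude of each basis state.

The final amplitudes are sqrt(2)/2 on |0000>, sqrt(2)/2 on |0011>, and 0 on every other basis state.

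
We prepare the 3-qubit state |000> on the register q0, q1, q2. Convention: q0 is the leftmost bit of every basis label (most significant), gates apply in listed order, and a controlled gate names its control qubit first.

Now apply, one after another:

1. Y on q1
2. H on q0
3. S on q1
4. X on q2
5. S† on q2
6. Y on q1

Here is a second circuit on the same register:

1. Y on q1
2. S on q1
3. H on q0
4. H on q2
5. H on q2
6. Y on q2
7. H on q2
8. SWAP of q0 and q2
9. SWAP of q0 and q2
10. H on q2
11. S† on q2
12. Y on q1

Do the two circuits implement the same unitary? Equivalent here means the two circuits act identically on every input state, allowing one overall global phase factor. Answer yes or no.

No, they are not equivalent — no single phase factor reconciles the two unitaries.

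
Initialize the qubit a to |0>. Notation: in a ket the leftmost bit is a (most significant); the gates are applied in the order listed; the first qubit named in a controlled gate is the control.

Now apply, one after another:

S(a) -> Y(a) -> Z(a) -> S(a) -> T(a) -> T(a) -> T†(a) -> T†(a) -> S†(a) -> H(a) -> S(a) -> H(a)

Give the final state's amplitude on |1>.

The amplitude on |1> is 1/2 - I/2.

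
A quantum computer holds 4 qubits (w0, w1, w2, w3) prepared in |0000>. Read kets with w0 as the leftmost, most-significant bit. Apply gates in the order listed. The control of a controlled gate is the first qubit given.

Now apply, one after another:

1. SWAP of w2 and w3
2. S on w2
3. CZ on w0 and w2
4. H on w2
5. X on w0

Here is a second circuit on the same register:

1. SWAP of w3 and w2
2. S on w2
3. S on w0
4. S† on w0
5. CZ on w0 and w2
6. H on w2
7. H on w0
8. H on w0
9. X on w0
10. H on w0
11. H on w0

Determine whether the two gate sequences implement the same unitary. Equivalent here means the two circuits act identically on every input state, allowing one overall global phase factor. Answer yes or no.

Yes: on every input state the two circuits agree up to one overall phase factor.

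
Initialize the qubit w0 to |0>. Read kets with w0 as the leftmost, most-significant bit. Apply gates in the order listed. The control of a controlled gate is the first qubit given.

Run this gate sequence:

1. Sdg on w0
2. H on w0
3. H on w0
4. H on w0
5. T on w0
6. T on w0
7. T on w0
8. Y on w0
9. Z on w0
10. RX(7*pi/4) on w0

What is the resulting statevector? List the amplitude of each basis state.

The resulting statevector has amplitude sqrt(2)*(-sqrt(2 - sqrt(2)) - sqrt(sqrt(2) + 2)*exp(I*pi/4))/4 on |0>, -sqrt(2)*sqrt(2 - sqrt(2))*exp(3*I*pi/4)/4 + sqrt(2)*I*sqrt(sqrt(2) + 2)/4 on |1>. Key observation: the block from step 2 through step 3 cancels to the identity and can be dropped.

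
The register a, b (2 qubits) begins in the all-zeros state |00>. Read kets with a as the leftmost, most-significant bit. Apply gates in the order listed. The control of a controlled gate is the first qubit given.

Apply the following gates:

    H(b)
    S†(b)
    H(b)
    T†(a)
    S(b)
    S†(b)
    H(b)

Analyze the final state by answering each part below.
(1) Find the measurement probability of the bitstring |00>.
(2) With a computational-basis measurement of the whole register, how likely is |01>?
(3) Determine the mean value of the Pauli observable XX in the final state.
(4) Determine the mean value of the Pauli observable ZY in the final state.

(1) A full measurement returns |00> with probability 1/2. Key observation: gates 5-6 undo each other exactly, leaving only the rest of the circuit to track.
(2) A full measurement returns |01> with probability 1/2.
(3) The observable XX averages to 0.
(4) The expectation value of ZY is -1.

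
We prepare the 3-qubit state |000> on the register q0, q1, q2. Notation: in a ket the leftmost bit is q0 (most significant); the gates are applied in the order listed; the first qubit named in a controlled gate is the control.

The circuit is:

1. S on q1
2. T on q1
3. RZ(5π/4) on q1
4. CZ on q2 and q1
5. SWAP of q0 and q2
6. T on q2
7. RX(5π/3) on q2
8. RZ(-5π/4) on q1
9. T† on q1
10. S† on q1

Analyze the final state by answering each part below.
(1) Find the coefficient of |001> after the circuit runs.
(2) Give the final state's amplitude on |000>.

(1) The amplitude on |001> is -I/2.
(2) |000> carries amplitude -sqrt(3)/2 in the final state.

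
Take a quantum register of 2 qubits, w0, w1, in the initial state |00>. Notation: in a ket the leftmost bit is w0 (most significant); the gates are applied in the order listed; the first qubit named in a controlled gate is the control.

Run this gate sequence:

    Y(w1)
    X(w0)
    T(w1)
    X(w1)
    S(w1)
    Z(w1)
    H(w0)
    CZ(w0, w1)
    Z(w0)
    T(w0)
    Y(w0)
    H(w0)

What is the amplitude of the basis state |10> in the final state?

The final state's coefficient on |10> equals exp(I*pi/4)/2 + I/2.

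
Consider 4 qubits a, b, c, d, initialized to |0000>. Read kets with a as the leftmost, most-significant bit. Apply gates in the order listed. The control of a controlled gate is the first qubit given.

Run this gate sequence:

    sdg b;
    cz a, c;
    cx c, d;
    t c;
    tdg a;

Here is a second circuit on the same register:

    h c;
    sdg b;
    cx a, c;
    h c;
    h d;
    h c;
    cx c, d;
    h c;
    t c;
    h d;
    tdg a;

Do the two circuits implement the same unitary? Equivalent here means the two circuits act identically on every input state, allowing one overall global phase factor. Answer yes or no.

No: there is an input state on which the two circuits produce genuinely different outputs (not merely differing by a phase).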